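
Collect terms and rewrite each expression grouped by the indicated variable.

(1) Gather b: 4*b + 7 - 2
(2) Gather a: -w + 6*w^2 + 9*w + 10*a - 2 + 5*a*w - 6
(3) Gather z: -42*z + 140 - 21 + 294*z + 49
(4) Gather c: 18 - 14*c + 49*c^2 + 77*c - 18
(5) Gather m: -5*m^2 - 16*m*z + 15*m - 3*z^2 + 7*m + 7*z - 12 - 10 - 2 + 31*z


(1) = 4*b + 5
(2) = a*(5*w + 10) + 6*w^2 + 8*w - 8
(3) = 252*z + 168
(4) = 49*c^2 + 63*c
(5) = -5*m^2 + m*(22 - 16*z) - 3*z^2 + 38*z - 24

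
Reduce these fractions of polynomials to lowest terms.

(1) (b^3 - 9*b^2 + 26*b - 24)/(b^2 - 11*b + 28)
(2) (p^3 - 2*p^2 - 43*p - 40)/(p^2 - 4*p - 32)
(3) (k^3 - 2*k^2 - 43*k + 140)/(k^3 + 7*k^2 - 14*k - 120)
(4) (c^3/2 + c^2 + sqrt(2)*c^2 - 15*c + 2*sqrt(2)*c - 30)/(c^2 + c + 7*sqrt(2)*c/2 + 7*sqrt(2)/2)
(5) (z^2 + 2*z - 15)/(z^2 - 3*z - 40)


(1) = (b^2 - 5*b + 6)/(b - 7)
(2) = (p^2 + 6*p + 5)/(p + 4)
(3) = (k^2 + 2*k - 35)/(k^2 + 11*k + 30)
(4) = (2*c^3 + c^2*(4 + 4*sqrt(2)) + c*(-60 + 8*sqrt(2)) - 120)/(4*c^2 + c*(4 + 14*sqrt(2)) + 14*sqrt(2))
(5) = (z - 3)/(z - 8)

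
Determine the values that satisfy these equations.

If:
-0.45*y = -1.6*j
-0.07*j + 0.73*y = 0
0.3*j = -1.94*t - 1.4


Then:
j = 0.00
t = -0.72
y = 0.00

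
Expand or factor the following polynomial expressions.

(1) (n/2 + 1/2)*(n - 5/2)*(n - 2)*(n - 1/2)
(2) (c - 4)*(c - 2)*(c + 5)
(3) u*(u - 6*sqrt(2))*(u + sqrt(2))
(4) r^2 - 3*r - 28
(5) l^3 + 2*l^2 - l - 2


(1) = n^4/2 - 2*n^3 + 9*n^2/8 + 19*n/8 - 5/4
(2) = c^3 - c^2 - 22*c + 40
(3) = u^3 - 5*sqrt(2)*u^2 - 12*u
(4) = (r - 7)*(r + 4)
(5) = (l - 1)*(l + 1)*(l + 2)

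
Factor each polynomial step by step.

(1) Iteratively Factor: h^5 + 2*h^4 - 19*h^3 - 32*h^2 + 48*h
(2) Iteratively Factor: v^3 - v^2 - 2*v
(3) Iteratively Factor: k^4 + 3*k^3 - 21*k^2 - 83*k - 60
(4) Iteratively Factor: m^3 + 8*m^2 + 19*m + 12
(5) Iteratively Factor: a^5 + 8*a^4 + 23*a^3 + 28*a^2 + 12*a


(1) = (h)*(h^4 + 2*h^3 - 19*h^2 - 32*h + 48) = h*(h - 1)*(h^3 + 3*h^2 - 16*h - 48) = h*(h - 1)*(h + 3)*(h^2 - 16) = h*(h - 4)*(h - 1)*(h + 3)*(h + 4)
(2) = (v - 2)*(v^2 + v) = (v - 2)*(v + 1)*(v)
(3) = (k + 4)*(k^3 - k^2 - 17*k - 15) = (k + 1)*(k + 4)*(k^2 - 2*k - 15) = (k + 1)*(k + 3)*(k + 4)*(k - 5)
(4) = (m + 3)*(m^2 + 5*m + 4) = (m + 1)*(m + 3)*(m + 4)
(5) = (a + 1)*(a^4 + 7*a^3 + 16*a^2 + 12*a) = a*(a + 1)*(a^3 + 7*a^2 + 16*a + 12) = a*(a + 1)*(a + 2)*(a^2 + 5*a + 6) = a*(a + 1)*(a + 2)^2*(a + 3)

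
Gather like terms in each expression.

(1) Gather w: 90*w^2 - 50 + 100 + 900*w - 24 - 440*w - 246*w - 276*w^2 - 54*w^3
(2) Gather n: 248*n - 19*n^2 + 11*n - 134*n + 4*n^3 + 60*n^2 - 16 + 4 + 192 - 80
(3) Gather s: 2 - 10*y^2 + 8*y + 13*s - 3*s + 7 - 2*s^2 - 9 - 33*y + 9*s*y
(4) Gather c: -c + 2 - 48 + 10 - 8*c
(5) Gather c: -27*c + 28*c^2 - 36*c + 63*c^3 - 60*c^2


(1) = -54*w^3 - 186*w^2 + 214*w + 26
(2) = 4*n^3 + 41*n^2 + 125*n + 100
(3) = -2*s^2 + s*(9*y + 10) - 10*y^2 - 25*y
(4) = -9*c - 36
(5) = 63*c^3 - 32*c^2 - 63*c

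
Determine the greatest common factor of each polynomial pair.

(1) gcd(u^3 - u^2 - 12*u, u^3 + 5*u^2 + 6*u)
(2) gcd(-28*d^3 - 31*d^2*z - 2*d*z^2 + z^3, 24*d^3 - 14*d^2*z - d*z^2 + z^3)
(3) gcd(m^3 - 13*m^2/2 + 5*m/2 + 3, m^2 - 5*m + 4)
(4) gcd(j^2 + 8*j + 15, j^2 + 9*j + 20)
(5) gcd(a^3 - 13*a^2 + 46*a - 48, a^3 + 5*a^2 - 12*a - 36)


(1) = gcd(u*(u - 4)*(u + 3), u*(u + 2)*(u + 3)) = u^2 + 3*u
(2) = gcd((-7*d + z)*(d + z)*(4*d + z), (-3*d + z)*(-2*d + z)*(4*d + z)) = 4*d + z
(3) = gcd((m - 6)*(m - 1)*(m + 1/2), (m - 4)*(m - 1)) = m - 1
(4) = j + 5
(5) = gcd((a - 8)*(a - 3)*(a - 2), (a - 3)*(a + 2)*(a + 6)) = a - 3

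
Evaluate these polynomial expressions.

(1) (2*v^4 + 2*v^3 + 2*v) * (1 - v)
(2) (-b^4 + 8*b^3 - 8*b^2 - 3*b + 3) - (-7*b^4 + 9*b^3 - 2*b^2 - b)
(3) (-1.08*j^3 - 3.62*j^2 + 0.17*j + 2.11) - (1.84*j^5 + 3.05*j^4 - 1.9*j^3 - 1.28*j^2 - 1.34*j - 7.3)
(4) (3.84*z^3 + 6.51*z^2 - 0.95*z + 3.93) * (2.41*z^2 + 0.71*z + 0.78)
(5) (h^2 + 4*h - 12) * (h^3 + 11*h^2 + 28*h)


(1) = -2*v^5 + 2*v^3 - 2*v^2 + 2*v
(2) = 6*b^4 - b^3 - 6*b^2 - 2*b + 3
(3) = -1.84*j^5 - 3.05*j^4 + 0.82*j^3 - 2.34*j^2 + 1.51*j + 9.41
(4) = 9.2544*z^5 + 18.4155*z^4 + 5.3278*z^3 + 13.8746*z^2 + 2.0493*z + 3.0654
(5) = h^5 + 15*h^4 + 60*h^3 - 20*h^2 - 336*h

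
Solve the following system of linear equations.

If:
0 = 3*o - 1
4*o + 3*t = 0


Then:
o = 1/3
t = -4/9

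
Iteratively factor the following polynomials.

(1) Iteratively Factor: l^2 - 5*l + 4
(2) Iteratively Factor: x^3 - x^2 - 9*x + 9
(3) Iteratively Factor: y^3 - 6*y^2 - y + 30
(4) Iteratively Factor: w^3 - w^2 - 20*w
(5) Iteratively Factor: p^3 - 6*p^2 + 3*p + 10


(1) = (l - 1)*(l - 4)
(2) = (x - 3)*(x^2 + 2*x - 3) = (x - 3)*(x + 3)*(x - 1)
(3) = (y - 3)*(y^2 - 3*y - 10) = (y - 5)*(y - 3)*(y + 2)
(4) = (w + 4)*(w^2 - 5*w) = w*(w + 4)*(w - 5)
(5) = (p - 5)*(p^2 - p - 2) = (p - 5)*(p + 1)*(p - 2)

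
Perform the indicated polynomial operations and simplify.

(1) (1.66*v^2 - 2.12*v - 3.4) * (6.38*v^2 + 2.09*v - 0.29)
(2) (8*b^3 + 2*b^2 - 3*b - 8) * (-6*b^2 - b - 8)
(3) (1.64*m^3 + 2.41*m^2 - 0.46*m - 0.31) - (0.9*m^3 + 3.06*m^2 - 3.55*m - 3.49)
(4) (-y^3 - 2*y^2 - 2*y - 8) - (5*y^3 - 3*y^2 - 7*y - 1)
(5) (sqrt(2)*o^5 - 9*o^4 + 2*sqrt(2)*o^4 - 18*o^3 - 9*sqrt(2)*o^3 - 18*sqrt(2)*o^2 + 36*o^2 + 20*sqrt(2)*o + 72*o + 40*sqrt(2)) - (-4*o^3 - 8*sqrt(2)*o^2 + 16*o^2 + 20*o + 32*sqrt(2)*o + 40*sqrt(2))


(1) = 10.5908*v^4 - 10.0562*v^3 - 26.6042*v^2 - 6.4912*v + 0.986
(2) = -48*b^5 - 20*b^4 - 48*b^3 + 35*b^2 + 32*b + 64
(3) = 0.74*m^3 - 0.65*m^2 + 3.09*m + 3.18
(4) = -6*y^3 + y^2 + 5*y - 7
(5) = sqrt(2)*o^5 - 9*o^4 + 2*sqrt(2)*o^4 - 14*o^3 - 9*sqrt(2)*o^3 - 10*sqrt(2)*o^2 + 20*o^2 - 12*sqrt(2)*o + 52*o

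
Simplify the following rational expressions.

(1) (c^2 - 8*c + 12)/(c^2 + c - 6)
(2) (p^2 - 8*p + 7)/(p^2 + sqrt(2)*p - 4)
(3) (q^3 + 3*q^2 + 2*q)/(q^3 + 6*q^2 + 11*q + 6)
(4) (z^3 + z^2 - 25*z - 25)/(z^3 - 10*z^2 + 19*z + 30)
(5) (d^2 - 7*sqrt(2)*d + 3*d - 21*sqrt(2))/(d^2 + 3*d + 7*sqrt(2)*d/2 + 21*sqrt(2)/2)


(1) = (c - 6)/(c + 3)
(2) = (p^2 - 8*p + 7)/(p^2 + sqrt(2)*p - 4)
(3) = q/(q + 3)
(4) = (z + 5)/(z - 6)
(5) = (2*d - 14*sqrt(2))/(2*d + 7*sqrt(2))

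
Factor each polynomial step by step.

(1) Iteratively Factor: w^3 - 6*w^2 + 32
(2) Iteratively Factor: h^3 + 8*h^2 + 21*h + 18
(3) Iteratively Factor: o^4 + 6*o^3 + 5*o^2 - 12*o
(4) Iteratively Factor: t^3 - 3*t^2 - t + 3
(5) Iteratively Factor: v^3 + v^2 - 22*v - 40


(1) = (w + 2)*(w^2 - 8*w + 16) = (w - 4)*(w + 2)*(w - 4)
(2) = (h + 3)*(h^2 + 5*h + 6) = (h + 2)*(h + 3)*(h + 3)
(3) = (o + 4)*(o^3 + 2*o^2 - 3*o) = o*(o + 4)*(o^2 + 2*o - 3) = o*(o + 3)*(o + 4)*(o - 1)
(4) = (t + 1)*(t^2 - 4*t + 3) = (t - 3)*(t + 1)*(t - 1)
(5) = (v + 2)*(v^2 - v - 20) = (v - 5)*(v + 2)*(v + 4)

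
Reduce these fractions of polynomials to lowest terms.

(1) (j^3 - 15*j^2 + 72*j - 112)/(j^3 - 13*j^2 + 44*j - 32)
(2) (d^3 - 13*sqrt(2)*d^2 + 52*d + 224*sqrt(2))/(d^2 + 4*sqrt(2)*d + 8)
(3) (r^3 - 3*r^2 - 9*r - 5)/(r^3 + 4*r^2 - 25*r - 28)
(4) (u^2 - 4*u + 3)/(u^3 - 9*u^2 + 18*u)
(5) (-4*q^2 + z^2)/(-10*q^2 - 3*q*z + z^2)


(1) = (j^2 - 11*j + 28)/(j^2 - 9*j + 8)
(2) = (d^2 - 15*sqrt(2)*d + 112)/(d + 2*sqrt(2))
(3) = (r^2 - 4*r - 5)/(r^2 + 3*r - 28)
(4) = (u - 1)/(u^2 - 6*u)
(5) = (-2*q + z)/(-5*q + z)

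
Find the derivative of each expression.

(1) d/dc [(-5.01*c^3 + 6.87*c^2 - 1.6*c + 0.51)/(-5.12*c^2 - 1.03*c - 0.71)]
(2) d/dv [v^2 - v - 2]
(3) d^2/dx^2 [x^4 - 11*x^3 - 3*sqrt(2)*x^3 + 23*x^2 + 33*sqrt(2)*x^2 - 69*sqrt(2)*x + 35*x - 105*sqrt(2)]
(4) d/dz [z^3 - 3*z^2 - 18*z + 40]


(1) = (25.6512*c^4 + 10.3206*c^3 - 4.5968*c^2 - 4.533*c + 1.6613)/(26.2144*c^4 + 10.5472*c^3 + 8.3313*c^2 + 1.4626*c + 0.5041)
(2) = 2*v - 1
(3) = 12*x^2 - 66*x - 18*sqrt(2)*x + 46 + 66*sqrt(2)
(4) = 3*z^2 - 6*z - 18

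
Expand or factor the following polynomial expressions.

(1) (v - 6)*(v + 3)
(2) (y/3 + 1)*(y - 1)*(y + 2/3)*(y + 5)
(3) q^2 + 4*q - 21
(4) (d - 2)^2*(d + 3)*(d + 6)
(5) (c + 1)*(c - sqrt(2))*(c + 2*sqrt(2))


(1) = v^2 - 3*v - 18
(2) = y^4/3 + 23*y^3/9 + 35*y^2/9 - 31*y/9 - 10/3
(3) = (q - 3)*(q + 7)
(4) = d^4 + 5*d^3 - 14*d^2 - 36*d + 72
(5) = c^3 + c^2 + sqrt(2)*c^2 - 4*c + sqrt(2)*c - 4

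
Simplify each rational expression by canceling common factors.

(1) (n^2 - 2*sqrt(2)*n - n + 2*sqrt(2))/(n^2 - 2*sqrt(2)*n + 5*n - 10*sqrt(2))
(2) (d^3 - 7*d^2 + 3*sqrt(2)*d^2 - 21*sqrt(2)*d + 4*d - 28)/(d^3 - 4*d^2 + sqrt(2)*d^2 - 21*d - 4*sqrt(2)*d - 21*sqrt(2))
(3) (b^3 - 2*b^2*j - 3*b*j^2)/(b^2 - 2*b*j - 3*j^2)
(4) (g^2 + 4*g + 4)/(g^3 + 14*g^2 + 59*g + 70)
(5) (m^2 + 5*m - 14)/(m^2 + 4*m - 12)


(1) = (n - 1)/(n + 5)
(2) = (d + 2*sqrt(2))/(d + 3)
(3) = b
(4) = (g + 2)/(g^2 + 12*g + 35)
(5) = (m + 7)/(m + 6)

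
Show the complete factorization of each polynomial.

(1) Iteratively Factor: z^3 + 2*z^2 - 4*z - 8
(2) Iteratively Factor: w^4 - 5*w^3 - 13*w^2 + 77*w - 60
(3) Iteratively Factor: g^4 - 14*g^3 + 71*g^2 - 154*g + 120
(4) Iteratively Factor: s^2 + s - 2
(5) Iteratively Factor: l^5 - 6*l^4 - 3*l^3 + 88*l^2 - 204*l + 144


(1) = (z + 2)*(z^2 - 4) = (z + 2)^2*(z - 2)
(2) = (w + 4)*(w^3 - 9*w^2 + 23*w - 15) = (w - 3)*(w + 4)*(w^2 - 6*w + 5) = (w - 5)*(w - 3)*(w + 4)*(w - 1)
(3) = (g - 3)*(g^3 - 11*g^2 + 38*g - 40) = (g - 5)*(g - 3)*(g^2 - 6*g + 8) = (g - 5)*(g - 4)*(g - 3)*(g - 2)
(4) = (s - 1)*(s + 2)
(5) = (l + 4)*(l^4 - 10*l^3 + 37*l^2 - 60*l + 36) = (l - 3)*(l + 4)*(l^3 - 7*l^2 + 16*l - 12) = (l - 3)*(l - 2)*(l + 4)*(l^2 - 5*l + 6) = (l - 3)^2*(l - 2)*(l + 4)*(l - 2)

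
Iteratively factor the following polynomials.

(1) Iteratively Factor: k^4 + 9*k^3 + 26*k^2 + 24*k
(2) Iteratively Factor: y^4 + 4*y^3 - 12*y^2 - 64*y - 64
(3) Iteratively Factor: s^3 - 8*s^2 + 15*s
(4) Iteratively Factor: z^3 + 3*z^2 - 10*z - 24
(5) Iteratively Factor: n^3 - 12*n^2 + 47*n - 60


(1) = (k)*(k^3 + 9*k^2 + 26*k + 24) = k*(k + 2)*(k^2 + 7*k + 12) = k*(k + 2)*(k + 4)*(k + 3)
(2) = (y + 2)*(y^3 + 2*y^2 - 16*y - 32) = (y + 2)^2*(y^2 - 16) = (y - 4)*(y + 2)^2*(y + 4)
(3) = (s - 5)*(s^2 - 3*s) = s*(s - 5)*(s - 3)
(4) = (z + 2)*(z^2 + z - 12) = (z - 3)*(z + 2)*(z + 4)
(5) = (n - 5)*(n^2 - 7*n + 12) = (n - 5)*(n - 4)*(n - 3)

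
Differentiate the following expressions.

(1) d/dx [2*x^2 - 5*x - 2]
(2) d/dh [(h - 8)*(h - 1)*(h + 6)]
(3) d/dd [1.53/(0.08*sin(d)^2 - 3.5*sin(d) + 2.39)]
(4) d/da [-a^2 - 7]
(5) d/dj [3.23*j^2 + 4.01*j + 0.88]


(1) = 4*x - 5
(2) = 3*h^2 - 6*h - 46
(3) = (5.355 - 0.2448*sin(d))*cos(d)/(0.08*sin(d)^2 - 3.5*sin(d) + 2.39)^2
(4) = -2*a
(5) = 6.46*j + 4.01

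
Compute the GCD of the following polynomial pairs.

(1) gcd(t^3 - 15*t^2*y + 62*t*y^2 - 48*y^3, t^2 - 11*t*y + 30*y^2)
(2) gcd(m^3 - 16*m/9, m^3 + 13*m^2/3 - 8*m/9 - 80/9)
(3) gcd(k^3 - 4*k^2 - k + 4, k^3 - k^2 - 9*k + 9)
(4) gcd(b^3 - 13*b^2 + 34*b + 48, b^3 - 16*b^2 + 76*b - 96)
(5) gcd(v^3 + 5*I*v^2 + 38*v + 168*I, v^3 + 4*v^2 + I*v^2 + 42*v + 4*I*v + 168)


(1) = -t + 6*y
(2) = gcd(m*(m - 4/3)*(m + 4/3), (m - 4/3)*(m + 5/3)*(m + 4)) = m - 4/3
(3) = gcd((k - 4)*(k - 1)*(k + 1), (k - 3)*(k - 1)*(k + 3)) = k - 1
(4) = gcd((b - 8)*(b - 6)*(b + 1), (b - 8)*(b - 6)*(b - 2)) = b^2 - 14*b + 48
(5) = gcd((v - 6*I)*(v + 4*I)*(v + 7*I), (v + 4)*(v - 6*I)*(v + 7*I)) = v^2 + I*v + 42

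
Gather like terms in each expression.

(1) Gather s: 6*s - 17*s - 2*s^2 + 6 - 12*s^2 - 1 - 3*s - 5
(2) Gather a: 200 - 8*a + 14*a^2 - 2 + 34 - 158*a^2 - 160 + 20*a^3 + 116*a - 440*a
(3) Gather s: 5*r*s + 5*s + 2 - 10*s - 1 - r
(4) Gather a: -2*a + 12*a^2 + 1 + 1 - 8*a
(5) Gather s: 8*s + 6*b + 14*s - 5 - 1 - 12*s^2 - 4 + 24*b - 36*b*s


(1) = -14*s^2 - 14*s
(2) = 20*a^3 - 144*a^2 - 332*a + 72
(3) = -r + s*(5*r - 5) + 1
(4) = 12*a^2 - 10*a + 2
(5) = 30*b - 12*s^2 + s*(22 - 36*b) - 10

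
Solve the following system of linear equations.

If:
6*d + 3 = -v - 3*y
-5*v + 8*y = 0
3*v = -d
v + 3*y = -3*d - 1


Then:
No Solution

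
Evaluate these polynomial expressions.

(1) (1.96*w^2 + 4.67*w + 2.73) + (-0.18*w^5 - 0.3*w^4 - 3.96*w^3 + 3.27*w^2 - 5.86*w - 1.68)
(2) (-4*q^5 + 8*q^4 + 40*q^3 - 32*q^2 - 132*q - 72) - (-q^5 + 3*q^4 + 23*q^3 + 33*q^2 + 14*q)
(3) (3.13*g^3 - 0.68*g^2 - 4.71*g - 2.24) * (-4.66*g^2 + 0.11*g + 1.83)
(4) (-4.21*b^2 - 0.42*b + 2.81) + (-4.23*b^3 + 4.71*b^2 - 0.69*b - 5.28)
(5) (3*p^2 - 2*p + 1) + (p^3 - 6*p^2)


(1) = -0.18*w^5 - 0.3*w^4 - 3.96*w^3 + 5.23*w^2 - 1.19*w + 1.05
(2) = -3*q^5 + 5*q^4 + 17*q^3 - 65*q^2 - 146*q - 72
(3) = -14.5858*g^5 + 3.5131*g^4 + 27.6017*g^3 + 8.6759*g^2 - 8.8657*g - 4.0992
(4) = -4.23*b^3 + 0.5*b^2 - 1.11*b - 2.47
(5) = p^3 - 3*p^2 - 2*p + 1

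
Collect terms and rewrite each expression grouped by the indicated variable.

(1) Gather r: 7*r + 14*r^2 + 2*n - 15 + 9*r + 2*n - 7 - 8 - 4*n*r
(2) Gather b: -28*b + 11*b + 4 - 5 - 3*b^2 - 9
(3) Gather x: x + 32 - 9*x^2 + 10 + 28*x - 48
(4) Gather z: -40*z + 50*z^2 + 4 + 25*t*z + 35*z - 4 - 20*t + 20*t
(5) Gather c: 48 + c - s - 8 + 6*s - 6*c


(1) = 4*n + 14*r^2 + r*(16 - 4*n) - 30
(2) = -3*b^2 - 17*b - 10
(3) = -9*x^2 + 29*x - 6
(4) = 50*z^2 + z*(25*t - 5)
(5) = -5*c + 5*s + 40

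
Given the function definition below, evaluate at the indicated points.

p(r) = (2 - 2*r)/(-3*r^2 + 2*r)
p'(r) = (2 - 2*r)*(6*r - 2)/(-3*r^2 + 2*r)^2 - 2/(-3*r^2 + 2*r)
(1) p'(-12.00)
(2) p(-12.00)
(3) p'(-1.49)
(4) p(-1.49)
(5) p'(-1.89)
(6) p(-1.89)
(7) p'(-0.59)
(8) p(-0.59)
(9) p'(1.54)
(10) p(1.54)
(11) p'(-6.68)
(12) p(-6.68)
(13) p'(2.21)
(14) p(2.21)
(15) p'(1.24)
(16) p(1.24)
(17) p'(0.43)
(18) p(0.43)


(1) = -0.00
(2) = -0.06
(3) = -0.38
(4) = -0.52
(5) = -0.23
(6) = -0.40
(7) = -2.66
(8) = -1.43
(9) = 0.02
(10) = 0.27
(11) = -0.02
(12) = -0.10
(13) = -0.06
(14) = 0.24
(15) = 0.36
(16) = 0.23
(17) = 0.54
(18) = 3.73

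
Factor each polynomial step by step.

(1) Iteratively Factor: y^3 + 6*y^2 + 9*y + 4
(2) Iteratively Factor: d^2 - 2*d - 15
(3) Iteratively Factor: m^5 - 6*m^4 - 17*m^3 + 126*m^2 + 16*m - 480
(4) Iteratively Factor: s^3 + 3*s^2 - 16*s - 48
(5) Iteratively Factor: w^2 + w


(1) = (y + 4)*(y^2 + 2*y + 1) = (y + 1)*(y + 4)*(y + 1)
(2) = (d - 5)*(d + 3)
(3) = (m + 2)*(m^4 - 8*m^3 - m^2 + 128*m - 240) = (m + 2)*(m + 4)*(m^3 - 12*m^2 + 47*m - 60) = (m - 5)*(m + 2)*(m + 4)*(m^2 - 7*m + 12) = (m - 5)*(m - 3)*(m + 2)*(m + 4)*(m - 4)
(4) = (s + 4)*(s^2 - s - 12) = (s - 4)*(s + 4)*(s + 3)
(5) = (w + 1)*(w)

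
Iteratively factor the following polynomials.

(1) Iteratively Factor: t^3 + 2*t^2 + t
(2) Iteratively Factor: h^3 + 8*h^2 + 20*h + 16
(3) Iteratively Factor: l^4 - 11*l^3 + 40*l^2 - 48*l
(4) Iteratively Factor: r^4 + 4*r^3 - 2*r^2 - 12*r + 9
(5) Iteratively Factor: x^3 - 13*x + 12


(1) = (t + 1)*(t^2 + t) = t*(t + 1)*(t + 1)
(2) = (h + 2)*(h^2 + 6*h + 8) = (h + 2)^2*(h + 4)
(3) = (l - 4)*(l^3 - 7*l^2 + 12*l) = l*(l - 4)*(l^2 - 7*l + 12) = l*(l - 4)^2*(l - 3)
(4) = (r + 3)*(r^3 + r^2 - 5*r + 3) = (r + 3)^2*(r^2 - 2*r + 1) = (r - 1)*(r + 3)^2*(r - 1)
(5) = (x - 1)*(x^2 + x - 12) = (x - 3)*(x - 1)*(x + 4)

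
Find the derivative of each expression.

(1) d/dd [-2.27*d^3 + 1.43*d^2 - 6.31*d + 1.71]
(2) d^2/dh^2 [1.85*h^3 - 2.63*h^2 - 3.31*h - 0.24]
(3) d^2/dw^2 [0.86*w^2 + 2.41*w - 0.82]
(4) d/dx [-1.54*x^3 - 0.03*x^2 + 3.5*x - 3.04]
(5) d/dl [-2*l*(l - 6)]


(1) = -6.81*d^2 + 2.86*d - 6.31
(2) = 11.1*h - 5.26
(3) = 1.72000000000000
(4) = -4.62*x^2 - 0.06*x + 3.5
(5) = 12 - 4*l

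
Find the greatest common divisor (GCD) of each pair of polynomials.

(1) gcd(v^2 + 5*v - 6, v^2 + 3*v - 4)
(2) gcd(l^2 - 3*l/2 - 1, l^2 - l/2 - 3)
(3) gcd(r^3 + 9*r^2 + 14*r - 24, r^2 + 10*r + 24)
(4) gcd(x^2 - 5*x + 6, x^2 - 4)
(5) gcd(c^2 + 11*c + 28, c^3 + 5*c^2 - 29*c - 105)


(1) = gcd((v - 1)*(v + 6), (v - 1)*(v + 4)) = v - 1
(2) = gcd((l - 2)*(l + 1/2), (l - 2)*(l + 3/2)) = l - 2
(3) = r^2 + 10*r + 24
(4) = x - 2
(5) = c + 7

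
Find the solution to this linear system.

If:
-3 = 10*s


Then:
s = -3/10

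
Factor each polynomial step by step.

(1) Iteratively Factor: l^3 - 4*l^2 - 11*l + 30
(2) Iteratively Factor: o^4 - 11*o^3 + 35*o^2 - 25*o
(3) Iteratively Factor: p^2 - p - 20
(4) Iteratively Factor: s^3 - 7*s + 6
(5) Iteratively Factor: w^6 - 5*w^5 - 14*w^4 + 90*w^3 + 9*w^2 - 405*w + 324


(1) = (l + 3)*(l^2 - 7*l + 10) = (l - 2)*(l + 3)*(l - 5)
(2) = (o - 5)*(o^3 - 6*o^2 + 5*o) = (o - 5)*(o - 1)*(o^2 - 5*o) = (o - 5)^2*(o - 1)*(o)
(3) = (p + 4)*(p - 5)
(4) = (s - 2)*(s^2 + 2*s - 3) = (s - 2)*(s - 1)*(s + 3)
(5) = (w - 4)*(w^5 - w^4 - 18*w^3 + 18*w^2 + 81*w - 81) = (w - 4)*(w + 3)*(w^4 - 4*w^3 - 6*w^2 + 36*w - 27) = (w - 4)*(w + 3)^2*(w^3 - 7*w^2 + 15*w - 9) = (w - 4)*(w - 1)*(w + 3)^2*(w^2 - 6*w + 9) = (w - 4)*(w - 3)*(w - 1)*(w + 3)^2*(w - 3)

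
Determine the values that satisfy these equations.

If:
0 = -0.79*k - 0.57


Then:
k = -0.72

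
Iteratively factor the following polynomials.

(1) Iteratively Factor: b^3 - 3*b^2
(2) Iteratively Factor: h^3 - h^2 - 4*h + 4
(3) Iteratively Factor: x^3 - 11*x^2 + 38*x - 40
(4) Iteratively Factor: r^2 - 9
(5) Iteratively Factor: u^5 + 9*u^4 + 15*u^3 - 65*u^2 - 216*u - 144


(1) = (b - 3)*(b^2) = b*(b - 3)*(b)
(2) = (h - 2)*(h^2 + h - 2) = (h - 2)*(h + 2)*(h - 1)
(3) = (x - 4)*(x^2 - 7*x + 10) = (x - 4)*(x - 2)*(x - 5)
(4) = (r - 3)*(r + 3)
(5) = (u + 1)*(u^4 + 8*u^3 + 7*u^2 - 72*u - 144) = (u - 3)*(u + 1)*(u^3 + 11*u^2 + 40*u + 48) = (u - 3)*(u + 1)*(u + 4)*(u^2 + 7*u + 12) = (u - 3)*(u + 1)*(u + 3)*(u + 4)*(u + 4)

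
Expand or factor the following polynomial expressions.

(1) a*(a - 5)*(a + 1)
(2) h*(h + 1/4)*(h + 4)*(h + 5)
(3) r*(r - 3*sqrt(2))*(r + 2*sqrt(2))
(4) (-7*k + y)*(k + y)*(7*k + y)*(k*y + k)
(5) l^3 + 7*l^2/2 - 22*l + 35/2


(1) = a^3 - 4*a^2 - 5*a
(2) = h^4 + 37*h^3/4 + 89*h^2/4 + 5*h
(3) = r^3 - sqrt(2)*r^2 - 12*r
(4) = -49*k^4*y - 49*k^4 - 49*k^3*y^2 - 49*k^3*y + k^2*y^3 + k^2*y^2 + k*y^4 + k*y^3
(5) = (l - 5/2)*(l - 1)*(l + 7)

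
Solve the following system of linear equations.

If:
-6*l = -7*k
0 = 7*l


Then:
k = 0
l = 0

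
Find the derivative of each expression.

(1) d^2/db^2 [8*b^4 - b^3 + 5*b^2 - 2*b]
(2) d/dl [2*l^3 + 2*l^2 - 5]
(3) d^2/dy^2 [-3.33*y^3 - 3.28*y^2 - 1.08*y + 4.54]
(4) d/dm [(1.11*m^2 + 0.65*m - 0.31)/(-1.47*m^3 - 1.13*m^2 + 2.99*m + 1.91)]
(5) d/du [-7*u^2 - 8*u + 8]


(1) = 96*b^2 - 6*b + 10
(2) = 2*l*(3*l + 2)
(3) = -19.98*y - 6.56
(4) = (1.6317*m^4 + 1.911*m^3 + 2.6863*m^2 + 3.5396*m + 2.1684)/(2.1609*m^6 + 3.3222*m^5 - 7.5137*m^4 - 12.3728*m^3 + 4.6235*m^2 + 11.4218*m + 3.6481)
(5) = -14*u - 8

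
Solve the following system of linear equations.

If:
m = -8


Then:
m = -8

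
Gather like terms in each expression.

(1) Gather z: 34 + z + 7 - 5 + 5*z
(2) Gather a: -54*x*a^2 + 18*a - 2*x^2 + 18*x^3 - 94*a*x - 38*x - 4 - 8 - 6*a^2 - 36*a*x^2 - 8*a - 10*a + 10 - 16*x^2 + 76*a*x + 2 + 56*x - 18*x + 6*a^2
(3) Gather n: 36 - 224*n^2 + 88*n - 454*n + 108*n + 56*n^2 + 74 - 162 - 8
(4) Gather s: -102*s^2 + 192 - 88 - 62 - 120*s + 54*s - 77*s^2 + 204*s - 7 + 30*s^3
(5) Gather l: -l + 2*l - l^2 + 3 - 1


(1) = 6*z + 36
(2) = -54*a^2*x + a*(-36*x^2 - 18*x) + 18*x^3 - 18*x^2
(3) = -168*n^2 - 258*n - 60
(4) = 30*s^3 - 179*s^2 + 138*s + 35
(5) = -l^2 + l + 2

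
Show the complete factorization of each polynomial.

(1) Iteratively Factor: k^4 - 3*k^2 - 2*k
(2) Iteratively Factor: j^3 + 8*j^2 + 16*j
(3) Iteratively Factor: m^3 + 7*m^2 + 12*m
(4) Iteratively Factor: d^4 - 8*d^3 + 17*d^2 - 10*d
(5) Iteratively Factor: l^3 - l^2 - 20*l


(1) = (k - 2)*(k^3 + 2*k^2 + k) = k*(k - 2)*(k^2 + 2*k + 1) = k*(k - 2)*(k + 1)*(k + 1)
(2) = (j)*(j^2 + 8*j + 16) = j*(j + 4)*(j + 4)
(3) = (m + 3)*(m^2 + 4*m) = m*(m + 3)*(m + 4)
(4) = (d - 1)*(d^3 - 7*d^2 + 10*d) = (d - 2)*(d - 1)*(d^2 - 5*d) = d*(d - 2)*(d - 1)*(d - 5)
(5) = (l + 4)*(l^2 - 5*l) = l*(l + 4)*(l - 5)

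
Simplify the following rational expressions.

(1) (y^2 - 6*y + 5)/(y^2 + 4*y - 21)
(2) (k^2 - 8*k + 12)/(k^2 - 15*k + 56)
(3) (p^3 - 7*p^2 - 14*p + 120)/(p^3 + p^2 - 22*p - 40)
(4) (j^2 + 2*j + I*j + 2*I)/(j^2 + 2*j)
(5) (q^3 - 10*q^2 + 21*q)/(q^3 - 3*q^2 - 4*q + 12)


(1) = (y^2 - 6*y + 5)/(y^2 + 4*y - 21)
(2) = (k^2 - 8*k + 12)/(k^2 - 15*k + 56)
(3) = (p - 6)/(p + 2)
(4) = (j + I)/j
(5) = (q^2 - 7*q)/(q^2 - 4)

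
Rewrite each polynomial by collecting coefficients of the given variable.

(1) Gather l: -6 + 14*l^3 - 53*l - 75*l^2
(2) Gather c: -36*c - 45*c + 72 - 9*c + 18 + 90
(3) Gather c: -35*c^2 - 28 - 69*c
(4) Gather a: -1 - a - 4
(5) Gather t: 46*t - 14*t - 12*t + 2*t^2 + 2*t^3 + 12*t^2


(1) = 14*l^3 - 75*l^2 - 53*l - 6
(2) = 180 - 90*c
(3) = -35*c^2 - 69*c - 28
(4) = -a - 5
(5) = 2*t^3 + 14*t^2 + 20*t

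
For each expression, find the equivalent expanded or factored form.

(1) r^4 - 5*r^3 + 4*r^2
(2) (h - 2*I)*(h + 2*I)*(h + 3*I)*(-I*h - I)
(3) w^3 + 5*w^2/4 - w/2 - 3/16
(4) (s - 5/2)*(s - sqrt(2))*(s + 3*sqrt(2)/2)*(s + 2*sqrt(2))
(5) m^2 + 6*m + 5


(1) = r^2*(r - 4)*(r - 1)
(2) = -I*h^4 + 3*h^3 - I*h^3 + 3*h^2 - 4*I*h^2 + 12*h - 4*I*h + 12
(3) = (w - 1/2)*(w + 1/4)*(w + 3/2)
(4) = s^4 - 5*s^3/2 + 5*sqrt(2)*s^3/2 - 25*sqrt(2)*s^2/4 - s^2 - 6*sqrt(2)*s + 5*s/2 + 15*sqrt(2)
(5) = (m + 1)*(m + 5)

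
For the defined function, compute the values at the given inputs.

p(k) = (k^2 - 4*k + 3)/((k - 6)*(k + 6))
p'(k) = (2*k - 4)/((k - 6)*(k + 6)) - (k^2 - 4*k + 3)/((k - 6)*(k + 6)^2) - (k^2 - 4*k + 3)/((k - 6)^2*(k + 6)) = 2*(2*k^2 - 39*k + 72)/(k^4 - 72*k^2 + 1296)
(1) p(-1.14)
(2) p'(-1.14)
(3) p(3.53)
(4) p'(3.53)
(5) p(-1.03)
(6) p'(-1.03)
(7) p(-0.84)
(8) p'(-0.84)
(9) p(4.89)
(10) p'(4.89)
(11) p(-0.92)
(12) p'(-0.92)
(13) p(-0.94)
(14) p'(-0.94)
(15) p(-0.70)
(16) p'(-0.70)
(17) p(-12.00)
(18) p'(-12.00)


(1) = -0.26
(2) = 0.20
(3) = -0.06
(4) = -0.15
(5) = -0.23
(6) = 0.19
(7) = -0.20
(8) = 0.17
(9) = -0.61
(10) = -0.97
(11) = -0.21
(12) = 0.18
(13) = -0.22
(14) = 0.18
(15) = -0.18
(16) = 0.16
(17) = 1.81
(18) = 0.14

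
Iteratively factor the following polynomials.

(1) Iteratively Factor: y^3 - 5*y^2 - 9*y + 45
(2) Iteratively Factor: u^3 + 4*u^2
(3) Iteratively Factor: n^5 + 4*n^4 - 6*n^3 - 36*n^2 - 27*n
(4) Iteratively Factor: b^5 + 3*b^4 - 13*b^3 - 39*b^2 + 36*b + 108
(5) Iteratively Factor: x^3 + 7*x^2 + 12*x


(1) = (y - 3)*(y^2 - 2*y - 15) = (y - 5)*(y - 3)*(y + 3)
(2) = (u + 4)*(u^2) = u*(u + 4)*(u)
(3) = (n + 3)*(n^4 + n^3 - 9*n^2 - 9*n) = (n + 3)^2*(n^3 - 2*n^2 - 3*n) = (n - 3)*(n + 3)^2*(n^2 + n) = (n - 3)*(n + 1)*(n + 3)^2*(n)
(4) = (b + 3)*(b^4 - 13*b^2 + 36) = (b + 3)^2*(b^3 - 3*b^2 - 4*b + 12) = (b + 2)*(b + 3)^2*(b^2 - 5*b + 6) = (b - 3)*(b + 2)*(b + 3)^2*(b - 2)
(5) = (x + 4)*(x^2 + 3*x) = x*(x + 4)*(x + 3)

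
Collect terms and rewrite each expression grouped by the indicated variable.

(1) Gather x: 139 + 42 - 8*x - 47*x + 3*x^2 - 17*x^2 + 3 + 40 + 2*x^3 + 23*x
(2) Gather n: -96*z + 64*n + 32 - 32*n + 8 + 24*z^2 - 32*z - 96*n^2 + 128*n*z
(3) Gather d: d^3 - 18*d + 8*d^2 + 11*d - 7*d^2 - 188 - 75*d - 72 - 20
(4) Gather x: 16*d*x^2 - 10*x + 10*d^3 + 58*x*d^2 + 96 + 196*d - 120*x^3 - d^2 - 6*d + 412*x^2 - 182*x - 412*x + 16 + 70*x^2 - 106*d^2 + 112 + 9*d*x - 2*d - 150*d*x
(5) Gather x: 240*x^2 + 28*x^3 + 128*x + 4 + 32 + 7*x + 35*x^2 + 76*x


(1) = 2*x^3 - 14*x^2 - 32*x + 224
(2) = -96*n^2 + n*(128*z + 32) + 24*z^2 - 128*z + 40
(3) = d^3 + d^2 - 82*d - 280
(4) = 10*d^3 - 107*d^2 + 188*d - 120*x^3 + x^2*(16*d + 482) + x*(58*d^2 - 141*d - 604) + 224
(5) = 28*x^3 + 275*x^2 + 211*x + 36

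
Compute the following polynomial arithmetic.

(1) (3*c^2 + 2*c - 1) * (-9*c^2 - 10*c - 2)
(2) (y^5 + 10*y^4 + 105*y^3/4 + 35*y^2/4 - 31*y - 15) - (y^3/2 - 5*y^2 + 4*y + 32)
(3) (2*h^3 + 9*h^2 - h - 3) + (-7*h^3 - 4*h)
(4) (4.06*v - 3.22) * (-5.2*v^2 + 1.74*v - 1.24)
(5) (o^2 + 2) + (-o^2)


(1) = -27*c^4 - 48*c^3 - 17*c^2 + 6*c + 2
(2) = y^5 + 10*y^4 + 103*y^3/4 + 55*y^2/4 - 35*y - 47
(3) = -5*h^3 + 9*h^2 - 5*h - 3
(4) = -21.112*v^3 + 23.8084*v^2 - 10.6372*v + 3.9928
(5) = 2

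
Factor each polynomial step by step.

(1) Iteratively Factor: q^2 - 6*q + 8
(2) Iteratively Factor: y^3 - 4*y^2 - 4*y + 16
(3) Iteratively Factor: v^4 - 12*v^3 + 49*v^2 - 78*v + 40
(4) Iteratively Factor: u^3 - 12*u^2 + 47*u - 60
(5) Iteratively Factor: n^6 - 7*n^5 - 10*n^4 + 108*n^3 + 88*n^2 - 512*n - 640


(1) = (q - 4)*(q - 2)
(2) = (y + 2)*(y^2 - 6*y + 8) = (y - 2)*(y + 2)*(y - 4)
(3) = (v - 1)*(v^3 - 11*v^2 + 38*v - 40) = (v - 4)*(v - 1)*(v^2 - 7*v + 10) = (v - 5)*(v - 4)*(v - 1)*(v - 2)
(4) = (u - 5)*(u^2 - 7*u + 12) = (u - 5)*(u - 4)*(u - 3)
(5) = (n + 2)*(n^5 - 9*n^4 + 8*n^3 + 92*n^2 - 96*n - 320) = (n + 2)^2*(n^4 - 11*n^3 + 30*n^2 + 32*n - 160) = (n + 2)^3*(n^3 - 13*n^2 + 56*n - 80) = (n - 4)*(n + 2)^3*(n^2 - 9*n + 20) = (n - 5)*(n - 4)*(n + 2)^3*(n - 4)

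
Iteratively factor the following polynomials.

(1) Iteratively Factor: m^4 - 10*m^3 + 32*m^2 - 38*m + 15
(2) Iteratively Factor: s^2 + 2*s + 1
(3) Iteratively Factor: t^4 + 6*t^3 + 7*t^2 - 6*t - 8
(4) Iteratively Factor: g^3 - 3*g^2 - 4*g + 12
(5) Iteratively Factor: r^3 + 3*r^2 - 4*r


(1) = (m - 3)*(m^3 - 7*m^2 + 11*m - 5) = (m - 5)*(m - 3)*(m^2 - 2*m + 1) = (m - 5)*(m - 3)*(m - 1)*(m - 1)
(2) = (s + 1)*(s + 1)
(3) = (t + 1)*(t^3 + 5*t^2 + 2*t - 8) = (t + 1)*(t + 4)*(t^2 + t - 2) = (t - 1)*(t + 1)*(t + 4)*(t + 2)
(4) = (g - 3)*(g^2 - 4) = (g - 3)*(g - 2)*(g + 2)
(5) = (r - 1)*(r^2 + 4*r) = r*(r - 1)*(r + 4)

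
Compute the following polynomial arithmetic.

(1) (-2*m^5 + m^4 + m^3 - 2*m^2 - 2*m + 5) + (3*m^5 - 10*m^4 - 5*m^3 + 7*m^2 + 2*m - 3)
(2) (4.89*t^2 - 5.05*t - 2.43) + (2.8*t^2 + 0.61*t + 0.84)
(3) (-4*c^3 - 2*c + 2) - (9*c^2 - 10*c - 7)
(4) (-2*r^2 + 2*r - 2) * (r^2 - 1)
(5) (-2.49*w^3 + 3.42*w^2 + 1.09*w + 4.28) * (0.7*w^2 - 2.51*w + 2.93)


(1) = m^5 - 9*m^4 - 4*m^3 + 5*m^2 + 2
(2) = 7.69*t^2 - 4.44*t - 1.59
(3) = -4*c^3 - 9*c^2 + 8*c + 9
(4) = -2*r^4 + 2*r^3 - 2*r + 2
(5) = -1.743*w^5 + 8.6439*w^4 - 15.1169*w^3 + 10.2807*w^2 - 7.5491*w + 12.5404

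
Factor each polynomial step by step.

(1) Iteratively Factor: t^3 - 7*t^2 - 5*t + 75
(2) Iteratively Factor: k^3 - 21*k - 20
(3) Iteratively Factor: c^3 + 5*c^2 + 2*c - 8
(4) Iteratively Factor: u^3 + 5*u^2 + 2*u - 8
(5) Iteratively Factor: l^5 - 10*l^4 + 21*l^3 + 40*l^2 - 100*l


(1) = (t - 5)*(t^2 - 2*t - 15) = (t - 5)^2*(t + 3)
(2) = (k + 1)*(k^2 - k - 20) = (k + 1)*(k + 4)*(k - 5)
(3) = (c + 4)*(c^2 + c - 2) = (c - 1)*(c + 4)*(c + 2)
(4) = (u + 4)*(u^2 + u - 2) = (u - 1)*(u + 4)*(u + 2)
(5) = (l - 2)*(l^4 - 8*l^3 + 5*l^2 + 50*l) = (l - 2)*(l + 2)*(l^3 - 10*l^2 + 25*l) = (l - 5)*(l - 2)*(l + 2)*(l^2 - 5*l) = (l - 5)^2*(l - 2)*(l + 2)*(l)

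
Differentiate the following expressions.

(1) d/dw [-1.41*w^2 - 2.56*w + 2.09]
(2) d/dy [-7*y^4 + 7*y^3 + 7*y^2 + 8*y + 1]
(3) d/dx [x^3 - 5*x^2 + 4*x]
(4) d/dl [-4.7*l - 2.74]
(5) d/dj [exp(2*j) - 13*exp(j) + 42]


(1) = -2.82*w - 2.56
(2) = -28*y^3 + 21*y^2 + 14*y + 8
(3) = 3*x^2 - 10*x + 4
(4) = -4.70000000000000
(5) = (2*exp(j) - 13)*exp(j)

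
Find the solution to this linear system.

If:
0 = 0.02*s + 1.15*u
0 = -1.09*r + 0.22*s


Then:
r = -11.605504587156*u
s = -57.5*u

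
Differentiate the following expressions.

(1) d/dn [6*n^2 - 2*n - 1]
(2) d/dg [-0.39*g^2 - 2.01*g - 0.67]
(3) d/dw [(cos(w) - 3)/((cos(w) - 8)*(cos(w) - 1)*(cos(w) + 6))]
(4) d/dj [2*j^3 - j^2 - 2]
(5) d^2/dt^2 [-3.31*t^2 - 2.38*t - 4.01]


(1) = 12*n - 2
(2) = -0.78*g - 2.01
(3) = 2*(cos(w)^3 - 6*cos(w)^2 + 9*cos(w) + 45)*sin(w)/((cos(w) - 8)^2*(cos(w) - 1)^2*(cos(w) + 6)^2)
(4) = 2*j*(3*j - 1)
(5) = -6.62000000000000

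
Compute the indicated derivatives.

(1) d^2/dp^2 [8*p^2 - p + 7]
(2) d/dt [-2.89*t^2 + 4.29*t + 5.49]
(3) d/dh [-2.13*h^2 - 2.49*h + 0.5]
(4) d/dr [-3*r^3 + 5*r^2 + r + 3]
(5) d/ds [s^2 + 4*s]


(1) = 16
(2) = 4.29 - 5.78*t
(3) = -4.26*h - 2.49
(4) = -9*r^2 + 10*r + 1
(5) = 2*s + 4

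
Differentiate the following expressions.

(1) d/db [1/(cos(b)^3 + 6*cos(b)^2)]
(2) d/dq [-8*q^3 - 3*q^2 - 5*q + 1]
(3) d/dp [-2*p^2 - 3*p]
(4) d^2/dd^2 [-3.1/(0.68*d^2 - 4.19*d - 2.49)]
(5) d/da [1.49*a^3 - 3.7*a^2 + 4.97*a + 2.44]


(1) = 3*(cos(b) + 4)*sin(b)/((cos(b) + 6)^2*cos(b)^3)
(2) = -24*q^2 - 6*q - 5
(3) = -4*p - 3
(4) = (-2.86688*d^2 + 17.66504*d + 3.1*(1.36*d - 4.19)*(2.72*d - 8.38) + 10.49784)/(-0.68*d^2 + 4.19*d + 2.49)^3
(5) = 4.47*a^2 - 7.4*a + 4.97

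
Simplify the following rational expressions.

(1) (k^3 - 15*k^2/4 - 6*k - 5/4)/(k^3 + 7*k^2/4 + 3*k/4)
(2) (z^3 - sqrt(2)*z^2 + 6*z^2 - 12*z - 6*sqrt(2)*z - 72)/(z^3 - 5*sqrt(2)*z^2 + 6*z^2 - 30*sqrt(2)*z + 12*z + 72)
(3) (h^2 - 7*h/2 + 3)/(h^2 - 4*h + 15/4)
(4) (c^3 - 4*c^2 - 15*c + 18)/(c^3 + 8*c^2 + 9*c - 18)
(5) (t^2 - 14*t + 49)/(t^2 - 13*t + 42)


(1) = (4*k^2 - 19*k - 5)/(4*k^2 + 3*k)
(2) = (z + 2*sqrt(2))/(z - 2*sqrt(2))
(3) = (2*h - 4)/(2*h - 5)
(4) = (c - 6)/(c + 6)
(5) = (t - 7)/(t - 6)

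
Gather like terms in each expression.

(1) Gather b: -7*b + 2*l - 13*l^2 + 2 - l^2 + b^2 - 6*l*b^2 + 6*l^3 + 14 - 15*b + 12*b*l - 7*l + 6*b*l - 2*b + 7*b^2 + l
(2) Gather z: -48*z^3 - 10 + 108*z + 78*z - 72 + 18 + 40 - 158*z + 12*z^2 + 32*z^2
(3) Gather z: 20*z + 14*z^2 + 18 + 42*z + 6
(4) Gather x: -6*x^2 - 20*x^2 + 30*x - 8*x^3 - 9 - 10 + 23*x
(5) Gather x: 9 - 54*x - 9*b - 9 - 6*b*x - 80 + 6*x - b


(1) = b^2*(8 - 6*l) + b*(18*l - 24) + 6*l^3 - 14*l^2 - 4*l + 16
(2) = -48*z^3 + 44*z^2 + 28*z - 24
(3) = 14*z^2 + 62*z + 24
(4) = -8*x^3 - 26*x^2 + 53*x - 19
(5) = -10*b + x*(-6*b - 48) - 80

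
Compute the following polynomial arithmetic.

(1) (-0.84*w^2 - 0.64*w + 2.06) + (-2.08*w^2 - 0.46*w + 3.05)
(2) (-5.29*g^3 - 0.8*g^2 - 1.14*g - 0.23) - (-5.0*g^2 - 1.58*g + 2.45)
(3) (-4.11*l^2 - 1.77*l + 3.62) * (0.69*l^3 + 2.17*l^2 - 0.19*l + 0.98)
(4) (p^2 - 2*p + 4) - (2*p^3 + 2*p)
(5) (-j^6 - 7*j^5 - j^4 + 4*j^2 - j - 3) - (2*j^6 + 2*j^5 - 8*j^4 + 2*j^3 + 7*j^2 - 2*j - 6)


(1) = -2.92*w^2 - 1.1*w + 5.11
(2) = -5.29*g^3 + 4.2*g^2 + 0.44*g - 2.68
(3) = -2.8359*l^5 - 10.14*l^4 - 0.5622*l^3 + 4.1639*l^2 - 2.4224*l + 3.5476
(4) = -2*p^3 + p^2 - 4*p + 4
(5) = -3*j^6 - 9*j^5 + 7*j^4 - 2*j^3 - 3*j^2 + j + 3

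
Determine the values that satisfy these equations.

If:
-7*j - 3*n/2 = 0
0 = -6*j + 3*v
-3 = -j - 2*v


Then:
j = 3/5
n = -14/5
v = 6/5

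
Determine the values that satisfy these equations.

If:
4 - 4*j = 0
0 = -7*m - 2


Then:
j = 1
m = -2/7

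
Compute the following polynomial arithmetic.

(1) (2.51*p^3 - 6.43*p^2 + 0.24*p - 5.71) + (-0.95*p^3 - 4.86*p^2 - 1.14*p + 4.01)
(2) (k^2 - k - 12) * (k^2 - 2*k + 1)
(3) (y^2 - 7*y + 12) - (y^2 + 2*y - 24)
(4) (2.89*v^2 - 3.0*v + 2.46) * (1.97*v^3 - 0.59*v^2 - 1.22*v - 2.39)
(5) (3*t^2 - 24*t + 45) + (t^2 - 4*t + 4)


(1) = 1.56*p^3 - 11.29*p^2 - 0.9*p - 1.7
(2) = k^4 - 3*k^3 - 9*k^2 + 23*k - 12
(3) = 36 - 9*y
(4) = 5.6933*v^5 - 7.6151*v^4 + 3.0904*v^3 - 4.6985*v^2 + 4.1688*v - 5.8794
(5) = 4*t^2 - 28*t + 49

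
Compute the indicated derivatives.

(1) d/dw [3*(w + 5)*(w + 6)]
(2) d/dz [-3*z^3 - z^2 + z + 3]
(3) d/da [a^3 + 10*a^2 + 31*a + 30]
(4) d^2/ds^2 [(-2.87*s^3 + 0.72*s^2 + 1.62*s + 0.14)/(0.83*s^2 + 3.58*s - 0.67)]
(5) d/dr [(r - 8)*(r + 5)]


(1) = 6*w + 33
(2) = -9*z^2 - 2*z + 1
(3) = 3*a^2 + 20*a + 31
(4) = (-78.80493*s^3 + 44.28492*s^2 + 0.17121*s + 12.16218)/(0.571787*s^6 + 7.398786*s^5 + 30.528147*s^4 + 33.937684*s^3 - 24.643203*s^2 + 4.821186*s - 0.300763)
(5) = 2*r - 3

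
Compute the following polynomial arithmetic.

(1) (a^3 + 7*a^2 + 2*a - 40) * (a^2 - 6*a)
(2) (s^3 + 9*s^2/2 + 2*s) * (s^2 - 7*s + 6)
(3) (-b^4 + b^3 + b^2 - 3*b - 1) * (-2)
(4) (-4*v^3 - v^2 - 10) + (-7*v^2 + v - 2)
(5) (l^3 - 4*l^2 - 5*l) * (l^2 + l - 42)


(1) = a^5 + a^4 - 40*a^3 - 52*a^2 + 240*a
(2) = s^5 - 5*s^4/2 - 47*s^3/2 + 13*s^2 + 12*s
(3) = 2*b^4 - 2*b^3 - 2*b^2 + 6*b + 2
(4) = -4*v^3 - 8*v^2 + v - 12
(5) = l^5 - 3*l^4 - 51*l^3 + 163*l^2 + 210*l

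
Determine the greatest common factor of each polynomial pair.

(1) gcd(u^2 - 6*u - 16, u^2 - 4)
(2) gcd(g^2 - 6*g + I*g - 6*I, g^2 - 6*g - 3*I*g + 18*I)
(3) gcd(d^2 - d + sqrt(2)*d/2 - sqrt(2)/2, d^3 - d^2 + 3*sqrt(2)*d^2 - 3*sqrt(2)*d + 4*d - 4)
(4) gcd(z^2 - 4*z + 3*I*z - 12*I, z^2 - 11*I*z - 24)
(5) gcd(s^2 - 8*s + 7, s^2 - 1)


(1) = u + 2
(2) = g - 6
(3) = gcd((d - 1)*(d + sqrt(2)/2), (d - 1)*(d + sqrt(2))*(d + 2*sqrt(2))) = d - 1
(4) = gcd((z - 4)*(z + 3*I), (z - 8*I)*(z - 3*I)) = 1
(5) = s - 1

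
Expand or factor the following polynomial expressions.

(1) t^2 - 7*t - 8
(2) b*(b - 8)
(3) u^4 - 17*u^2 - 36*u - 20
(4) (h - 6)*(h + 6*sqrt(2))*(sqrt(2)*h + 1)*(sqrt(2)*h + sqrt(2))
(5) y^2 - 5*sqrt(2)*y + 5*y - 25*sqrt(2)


(1) = (t - 8)*(t + 1)
(2) = b^2 - 8*b
(3) = (u - 5)*(u + 1)*(u + 2)^2
(4) = 2*h^4 - 10*h^3 + 13*sqrt(2)*h^3 - 65*sqrt(2)*h^2 - 78*sqrt(2)*h - 60*h - 72
(5) = (y + 5)*(y - 5*sqrt(2))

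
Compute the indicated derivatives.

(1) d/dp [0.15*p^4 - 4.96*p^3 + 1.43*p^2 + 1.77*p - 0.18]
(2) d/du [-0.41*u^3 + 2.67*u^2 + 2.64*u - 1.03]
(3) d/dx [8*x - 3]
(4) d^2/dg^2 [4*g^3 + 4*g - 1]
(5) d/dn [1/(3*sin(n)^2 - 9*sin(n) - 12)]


(1) = 0.6*p^3 - 14.88*p^2 + 2.86*p + 1.77
(2) = -1.23*u^2 + 5.34*u + 2.64
(3) = 8
(4) = 24*g
(5) = (3 - 2*sin(n))*cos(n)/(3*(sin(n) - 4)^2*(sin(n) + 1)^2)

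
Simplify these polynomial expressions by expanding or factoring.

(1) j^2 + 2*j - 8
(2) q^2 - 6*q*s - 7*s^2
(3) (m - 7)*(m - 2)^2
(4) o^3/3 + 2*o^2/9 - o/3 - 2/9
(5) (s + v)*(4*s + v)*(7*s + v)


(1) = (j - 2)*(j + 4)
(2) = (q - 7*s)*(q + s)
(3) = m^3 - 11*m^2 + 32*m - 28
(4) = (o/3 + 1/3)*(o - 1)*(o + 2/3)
(5) = 28*s^3 + 39*s^2*v + 12*s*v^2 + v^3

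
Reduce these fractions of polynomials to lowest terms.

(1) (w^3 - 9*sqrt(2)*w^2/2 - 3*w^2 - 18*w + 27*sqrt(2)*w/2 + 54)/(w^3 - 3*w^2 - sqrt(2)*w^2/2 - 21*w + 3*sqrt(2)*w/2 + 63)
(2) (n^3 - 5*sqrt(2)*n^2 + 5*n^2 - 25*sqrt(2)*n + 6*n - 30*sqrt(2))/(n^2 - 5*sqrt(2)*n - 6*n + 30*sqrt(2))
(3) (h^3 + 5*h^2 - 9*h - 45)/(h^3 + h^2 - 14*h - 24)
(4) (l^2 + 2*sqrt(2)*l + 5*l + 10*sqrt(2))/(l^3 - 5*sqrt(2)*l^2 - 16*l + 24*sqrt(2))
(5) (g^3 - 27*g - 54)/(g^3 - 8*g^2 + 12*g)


(1) = (4*w^2 - 18*sqrt(2)*w - 72)/(4*w^2 - 2*sqrt(2)*w - 84)
(2) = (n^2 + 5*n + 6)/(n - 6)
(3) = (h^2 + 2*h - 15)/(h^2 - 2*h - 8)
(4) = (l + 5)/(l^2 - 7*sqrt(2)*l + 12)
(5) = (g^2 + 6*g + 9)/(g^2 - 2*g)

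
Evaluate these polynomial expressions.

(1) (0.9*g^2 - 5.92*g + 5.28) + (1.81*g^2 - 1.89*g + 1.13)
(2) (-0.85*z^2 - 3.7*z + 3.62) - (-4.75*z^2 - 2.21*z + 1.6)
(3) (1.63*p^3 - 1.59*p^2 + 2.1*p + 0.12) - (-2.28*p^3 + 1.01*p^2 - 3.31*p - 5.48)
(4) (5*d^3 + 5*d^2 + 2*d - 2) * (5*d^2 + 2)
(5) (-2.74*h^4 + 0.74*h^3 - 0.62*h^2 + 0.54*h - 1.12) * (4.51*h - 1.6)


(1) = 2.71*g^2 - 7.81*g + 6.41
(2) = 3.9*z^2 - 1.49*z + 2.02
(3) = 3.91*p^3 - 2.6*p^2 + 5.41*p + 5.6
(4) = 25*d^5 + 25*d^4 + 20*d^3 + 4*d - 4
(5) = -12.3574*h^5 + 7.7214*h^4 - 3.9802*h^3 + 3.4274*h^2 - 5.9152*h + 1.792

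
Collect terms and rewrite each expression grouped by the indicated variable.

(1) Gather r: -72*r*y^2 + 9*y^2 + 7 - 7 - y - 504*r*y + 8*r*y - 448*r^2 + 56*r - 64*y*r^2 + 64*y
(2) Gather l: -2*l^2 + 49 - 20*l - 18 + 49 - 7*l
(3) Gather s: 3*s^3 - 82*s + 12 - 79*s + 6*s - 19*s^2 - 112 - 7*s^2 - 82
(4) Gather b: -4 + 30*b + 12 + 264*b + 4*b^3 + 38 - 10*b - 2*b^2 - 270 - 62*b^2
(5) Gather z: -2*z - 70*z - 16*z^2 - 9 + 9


(1) = r^2*(-64*y - 448) + r*(-72*y^2 - 496*y + 56) + 9*y^2 + 63*y
(2) = -2*l^2 - 27*l + 80
(3) = 3*s^3 - 26*s^2 - 155*s - 182
(4) = 4*b^3 - 64*b^2 + 284*b - 224
(5) = -16*z^2 - 72*z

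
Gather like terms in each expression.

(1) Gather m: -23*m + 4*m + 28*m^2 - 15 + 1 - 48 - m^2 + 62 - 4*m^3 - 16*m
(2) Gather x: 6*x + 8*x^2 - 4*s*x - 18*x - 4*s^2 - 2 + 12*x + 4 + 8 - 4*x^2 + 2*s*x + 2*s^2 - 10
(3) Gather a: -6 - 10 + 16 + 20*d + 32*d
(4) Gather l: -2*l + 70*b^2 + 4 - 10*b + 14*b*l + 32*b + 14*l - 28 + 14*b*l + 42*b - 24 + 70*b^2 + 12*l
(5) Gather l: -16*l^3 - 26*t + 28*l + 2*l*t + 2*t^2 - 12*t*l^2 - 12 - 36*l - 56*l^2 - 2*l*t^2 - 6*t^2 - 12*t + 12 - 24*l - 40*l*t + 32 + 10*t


(1) = -4*m^3 + 27*m^2 - 35*m
(2) = -2*s^2 - 2*s*x + 4*x^2
(3) = 52*d
(4) = 140*b^2 + 64*b + l*(28*b + 24) - 48
(5) = -16*l^3 + l^2*(-12*t - 56) + l*(-2*t^2 - 38*t - 32) - 4*t^2 - 28*t + 32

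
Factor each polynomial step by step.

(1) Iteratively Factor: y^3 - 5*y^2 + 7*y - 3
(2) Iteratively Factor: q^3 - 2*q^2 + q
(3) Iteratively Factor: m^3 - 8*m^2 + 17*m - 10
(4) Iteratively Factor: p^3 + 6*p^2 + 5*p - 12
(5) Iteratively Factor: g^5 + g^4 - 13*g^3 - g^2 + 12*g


(1) = (y - 1)*(y^2 - 4*y + 3) = (y - 1)^2*(y - 3)
(2) = (q - 1)*(q^2 - q) = q*(q - 1)*(q - 1)
(3) = (m - 1)*(m^2 - 7*m + 10) = (m - 5)*(m - 1)*(m - 2)
(4) = (p + 3)*(p^2 + 3*p - 4) = (p - 1)*(p + 3)*(p + 4)
(5) = (g + 1)*(g^4 - 13*g^2 + 12*g) = (g - 1)*(g + 1)*(g^3 + g^2 - 12*g) = (g - 3)*(g - 1)*(g + 1)*(g^2 + 4*g) = (g - 3)*(g - 1)*(g + 1)*(g + 4)*(g)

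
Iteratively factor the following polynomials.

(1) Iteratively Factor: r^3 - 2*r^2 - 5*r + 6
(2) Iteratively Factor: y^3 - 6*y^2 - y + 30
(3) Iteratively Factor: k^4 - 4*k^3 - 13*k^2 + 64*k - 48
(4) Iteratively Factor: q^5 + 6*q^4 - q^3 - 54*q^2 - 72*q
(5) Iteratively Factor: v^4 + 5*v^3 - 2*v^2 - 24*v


(1) = (r - 3)*(r^2 + r - 2) = (r - 3)*(r + 2)*(r - 1)
(2) = (y + 2)*(y^2 - 8*y + 15) = (y - 3)*(y + 2)*(y - 5)
(3) = (k - 4)*(k^3 - 13*k + 12) = (k - 4)*(k - 1)*(k^2 + k - 12) = (k - 4)*(k - 1)*(k + 4)*(k - 3)
(4) = (q)*(q^4 + 6*q^3 - q^2 - 54*q - 72) = q*(q + 3)*(q^3 + 3*q^2 - 10*q - 24) = q*(q + 3)*(q + 4)*(q^2 - q - 6) = q*(q + 2)*(q + 3)*(q + 4)*(q - 3)
(5) = (v + 4)*(v^3 + v^2 - 6*v) = v*(v + 4)*(v^2 + v - 6) = v*(v - 2)*(v + 4)*(v + 3)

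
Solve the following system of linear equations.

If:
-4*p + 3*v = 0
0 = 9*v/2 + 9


Then:
p = -3/2
v = -2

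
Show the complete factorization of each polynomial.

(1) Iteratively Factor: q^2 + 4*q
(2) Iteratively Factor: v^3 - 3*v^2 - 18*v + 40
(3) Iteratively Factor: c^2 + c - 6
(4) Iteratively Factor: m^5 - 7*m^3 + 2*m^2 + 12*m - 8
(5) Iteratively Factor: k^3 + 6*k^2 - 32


(1) = (q + 4)*(q)
(2) = (v + 4)*(v^2 - 7*v + 10) = (v - 2)*(v + 4)*(v - 5)
(3) = (c + 3)*(c - 2)
(4) = (m - 1)*(m^4 + m^3 - 6*m^2 - 4*m + 8) = (m - 2)*(m - 1)*(m^3 + 3*m^2 - 4) = (m - 2)*(m - 1)*(m + 2)*(m^2 + m - 2) = (m - 2)*(m - 1)^2*(m + 2)*(m + 2)
(5) = (k - 2)*(k^2 + 8*k + 16) = (k - 2)*(k + 4)*(k + 4)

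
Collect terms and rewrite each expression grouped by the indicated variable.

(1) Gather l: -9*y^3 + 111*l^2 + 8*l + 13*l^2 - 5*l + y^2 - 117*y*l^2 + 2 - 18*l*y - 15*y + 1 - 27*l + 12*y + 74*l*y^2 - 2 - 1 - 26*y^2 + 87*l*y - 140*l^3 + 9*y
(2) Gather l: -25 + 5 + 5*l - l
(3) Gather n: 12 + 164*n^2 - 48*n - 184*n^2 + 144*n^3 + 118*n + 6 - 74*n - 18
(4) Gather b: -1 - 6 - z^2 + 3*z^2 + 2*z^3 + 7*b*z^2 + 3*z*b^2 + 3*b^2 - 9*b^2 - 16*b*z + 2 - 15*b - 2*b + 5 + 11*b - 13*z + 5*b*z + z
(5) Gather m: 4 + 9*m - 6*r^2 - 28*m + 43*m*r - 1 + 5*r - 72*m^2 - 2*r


(1) = -140*l^3 + l^2*(124 - 117*y) + l*(74*y^2 + 69*y - 24) - 9*y^3 - 25*y^2 + 6*y
(2) = 4*l - 20
(3) = 144*n^3 - 20*n^2 - 4*n
(4) = b^2*(3*z - 6) + b*(7*z^2 - 11*z - 6) + 2*z^3 + 2*z^2 - 12*z
(5) = -72*m^2 + m*(43*r - 19) - 6*r^2 + 3*r + 3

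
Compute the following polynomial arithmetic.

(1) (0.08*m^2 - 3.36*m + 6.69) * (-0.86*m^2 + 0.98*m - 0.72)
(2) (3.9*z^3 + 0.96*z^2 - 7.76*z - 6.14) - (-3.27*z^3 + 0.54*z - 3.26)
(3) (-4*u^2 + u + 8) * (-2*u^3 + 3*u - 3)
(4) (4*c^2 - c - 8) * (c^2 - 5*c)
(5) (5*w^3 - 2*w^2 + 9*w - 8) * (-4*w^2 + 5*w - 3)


(1) = -0.0688*m^4 + 2.968*m^3 - 9.1038*m^2 + 8.9754*m - 4.8168
(2) = 7.17*z^3 + 0.96*z^2 - 8.3*z - 2.88
(3) = 8*u^5 - 2*u^4 - 28*u^3 + 15*u^2 + 21*u - 24
(4) = 4*c^4 - 21*c^3 - 3*c^2 + 40*c
(5) = -20*w^5 + 33*w^4 - 61*w^3 + 83*w^2 - 67*w + 24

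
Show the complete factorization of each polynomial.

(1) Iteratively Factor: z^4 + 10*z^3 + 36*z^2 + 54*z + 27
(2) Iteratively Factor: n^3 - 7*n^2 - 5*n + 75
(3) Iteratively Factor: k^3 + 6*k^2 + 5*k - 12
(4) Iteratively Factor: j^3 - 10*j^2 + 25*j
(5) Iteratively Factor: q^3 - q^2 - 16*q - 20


(1) = (z + 1)*(z^3 + 9*z^2 + 27*z + 27) = (z + 1)*(z + 3)*(z^2 + 6*z + 9) = (z + 1)*(z + 3)^2*(z + 3)
(2) = (n - 5)*(n^2 - 2*n - 15) = (n - 5)*(n + 3)*(n - 5)
(3) = (k + 3)*(k^2 + 3*k - 4) = (k + 3)*(k + 4)*(k - 1)
(4) = (j - 5)*(j^2 - 5*j) = j*(j - 5)*(j - 5)
(5) = (q - 5)*(q^2 + 4*q + 4) = (q - 5)*(q + 2)*(q + 2)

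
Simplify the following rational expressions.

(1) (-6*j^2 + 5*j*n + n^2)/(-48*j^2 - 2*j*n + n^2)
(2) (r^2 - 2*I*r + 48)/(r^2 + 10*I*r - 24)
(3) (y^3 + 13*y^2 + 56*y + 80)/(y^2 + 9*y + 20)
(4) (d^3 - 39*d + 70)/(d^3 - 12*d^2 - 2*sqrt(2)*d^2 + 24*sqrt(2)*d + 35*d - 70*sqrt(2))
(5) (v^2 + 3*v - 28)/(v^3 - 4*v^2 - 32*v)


(1) = (j - n)/(8*j - n)
(2) = (r - 8*I)/(r + 4*I)
(3) = y + 4
(4) = (d^2 + 5*d - 14)/(d^2 + d*(-7 - 2*sqrt(2)) + 14*sqrt(2))
(5) = (v^2 + 3*v - 28)/(v^3 - 4*v^2 - 32*v)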